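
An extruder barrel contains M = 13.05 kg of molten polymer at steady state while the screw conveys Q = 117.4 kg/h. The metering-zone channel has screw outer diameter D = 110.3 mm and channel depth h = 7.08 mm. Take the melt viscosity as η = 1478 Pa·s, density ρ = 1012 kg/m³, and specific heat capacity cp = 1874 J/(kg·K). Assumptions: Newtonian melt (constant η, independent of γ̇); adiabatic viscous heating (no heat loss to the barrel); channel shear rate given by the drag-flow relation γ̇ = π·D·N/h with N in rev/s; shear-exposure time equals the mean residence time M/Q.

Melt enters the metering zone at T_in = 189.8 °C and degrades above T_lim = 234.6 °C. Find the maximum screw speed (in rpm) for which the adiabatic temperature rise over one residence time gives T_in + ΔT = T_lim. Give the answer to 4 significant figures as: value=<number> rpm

value=14.69 rpm

Convert throughput: Q = 117.4 kg/h = 117.4/3600 = 0.0326111 kg/s
t_res = M / Q_s = 13.05 ÷ 0.0326111 = 400.17 s
Convert to metres: D = 0.1103 m, h = 0.00708 m
ΔT_a = T_lim − T_in = 234.6 °C − 189.8 °C = 44.8 K
γ̇_max² = ΔT_a·ρ·cp/(η·t_res) = 44.8·1012·1874/(1478·400.17) = 143.651 s⁻²
Take the square root: γ̇_max = √(143.651) = 11.9855 s⁻¹
Solve γ̇ = πDN/h for N: N_max = γ̇_max·h/(π·D) = 11.9855 × 0.00708 / (π × 0.1103) = 0.244885 rev/s = 14.6931 rpm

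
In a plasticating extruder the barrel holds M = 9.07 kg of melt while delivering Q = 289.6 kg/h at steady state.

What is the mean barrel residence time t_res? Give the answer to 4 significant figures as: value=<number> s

Q_s = Q / 3600 = 289.6 / 3600 = 0.0804444 kg/s
t_res = M / Q_s = 9.07 / 0.0804444 = 112.749 s

value=112.7 s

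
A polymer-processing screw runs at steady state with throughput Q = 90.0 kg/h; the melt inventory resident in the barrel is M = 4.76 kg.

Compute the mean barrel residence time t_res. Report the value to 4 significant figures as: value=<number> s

Q_s = Q / 3600 = 90.0 / 3600 = 0.025 kg/s
t_res = M / Q_s = 4.76 ÷ 0.025 = 190.4 s

value=190.4 s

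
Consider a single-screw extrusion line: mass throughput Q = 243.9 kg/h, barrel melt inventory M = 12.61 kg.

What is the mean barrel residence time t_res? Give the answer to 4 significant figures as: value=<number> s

Q_s = Q / 3600 = 243.9 / 3600 = 0.06775 kg/s
t_res = M / Q_s = 12.61 ÷ 0.06775 = 186.125 s

value=186.1 s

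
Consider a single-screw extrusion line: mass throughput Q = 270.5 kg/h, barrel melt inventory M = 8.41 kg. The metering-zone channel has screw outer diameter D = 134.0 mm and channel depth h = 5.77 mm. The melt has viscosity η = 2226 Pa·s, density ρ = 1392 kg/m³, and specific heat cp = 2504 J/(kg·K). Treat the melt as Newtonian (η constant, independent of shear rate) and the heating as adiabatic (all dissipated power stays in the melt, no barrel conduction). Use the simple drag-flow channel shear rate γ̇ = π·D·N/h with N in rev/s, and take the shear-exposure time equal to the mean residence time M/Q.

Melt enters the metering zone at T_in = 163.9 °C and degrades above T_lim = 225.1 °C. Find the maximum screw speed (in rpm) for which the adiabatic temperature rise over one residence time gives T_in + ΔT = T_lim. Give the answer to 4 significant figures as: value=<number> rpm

value=24.06 rpm

Throughput in SI: Q_s = 270.5 kg/h ÷ 3600 s/h = 0.0751389 kg/s
t_res = M / Q_s = 8.41 ÷ 0.0751389 = 111.926 s
Convert to metres: D = 0.134 m, h = 0.00577 m
ΔT_a = T_lim − T_in = 225.1 °C − 163.9 °C = 61.2 K
γ̇_max² = ΔT_a·ρ·cp / (η·t_res) = [61.2 × 1392 × 2504] / [2226 × 111.926] = 856.187 s⁻²
γ̇_max = √856.187 = 29.2607 s⁻¹
Solve γ̇ = πDN/h for N: N_max = γ̇_max·h/(π·D) = 29.2607 × 0.00577 / (π × 0.134) = 0.401056 rev/s = 24.0634 rpm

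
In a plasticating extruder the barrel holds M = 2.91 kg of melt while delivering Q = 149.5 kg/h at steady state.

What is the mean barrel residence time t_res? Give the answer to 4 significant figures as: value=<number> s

Convert throughput: Q = 149.5 kg/h = 149.5/3600 = 0.0415278 kg/s
Mean residence time: t_res = M/Q_s = 2.91 kg / 0.0415278 kg/s = 70.0736 s

value=70.07 s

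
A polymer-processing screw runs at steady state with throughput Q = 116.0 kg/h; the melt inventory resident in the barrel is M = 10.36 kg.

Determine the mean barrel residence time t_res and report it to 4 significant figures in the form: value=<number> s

Convert throughput: Q = 116.0 kg/h = 116.0/3600 = 0.0322222 kg/s
Mean residence time: t_res = M/Q_s = 10.36 kg / 0.0322222 kg/s = 321.517 s

value=321.5 s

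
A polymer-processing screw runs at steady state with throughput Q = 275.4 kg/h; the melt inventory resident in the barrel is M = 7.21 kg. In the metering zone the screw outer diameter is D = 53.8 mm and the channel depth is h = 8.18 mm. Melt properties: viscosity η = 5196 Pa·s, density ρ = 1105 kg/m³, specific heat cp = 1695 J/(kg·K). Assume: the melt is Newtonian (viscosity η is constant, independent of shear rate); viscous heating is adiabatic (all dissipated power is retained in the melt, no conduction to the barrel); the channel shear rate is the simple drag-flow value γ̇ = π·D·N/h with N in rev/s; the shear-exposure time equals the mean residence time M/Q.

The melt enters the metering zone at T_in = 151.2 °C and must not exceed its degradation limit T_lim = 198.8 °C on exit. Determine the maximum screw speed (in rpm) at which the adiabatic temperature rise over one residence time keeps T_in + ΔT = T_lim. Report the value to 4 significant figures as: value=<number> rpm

value=39.18 rpm

Convert throughput: Q = 275.4 kg/h = 275.4/3600 = 0.0765 kg/s
t_res = M / Q_s = 7.21 / 0.0765 = 94.2484 s
Convert to metres: D = 0.0538 m, h = 0.00818 m
ΔT_a = T_lim − T_in = 198.8 °C − 151.2 °C = 47.6 K
γ̇_max² = ΔT_a·ρ·cp / (η·t_res) = [47.6 × 1105 × 1695] / [5196 × 94.2484] = 182.052 s⁻²
Take the square root: γ̇_max = √(182.052) = 13.4927 s⁻¹
Solve γ̇ = πDN/h for N: N_max = γ̇_max·h/(π·D) = 13.4927 × 0.00818 / (π × 0.0538) = 0.653009 rev/s = 39.1805 rpm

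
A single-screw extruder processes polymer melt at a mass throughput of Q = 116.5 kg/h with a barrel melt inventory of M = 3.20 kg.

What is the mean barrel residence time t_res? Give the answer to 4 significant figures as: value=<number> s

Q_s = Q / 3600 = 116.5 / 3600 = 0.0323611 kg/s
t_res = M / Q_s = 3.20 / 0.0323611 = 98.8841 s

value=98.88 s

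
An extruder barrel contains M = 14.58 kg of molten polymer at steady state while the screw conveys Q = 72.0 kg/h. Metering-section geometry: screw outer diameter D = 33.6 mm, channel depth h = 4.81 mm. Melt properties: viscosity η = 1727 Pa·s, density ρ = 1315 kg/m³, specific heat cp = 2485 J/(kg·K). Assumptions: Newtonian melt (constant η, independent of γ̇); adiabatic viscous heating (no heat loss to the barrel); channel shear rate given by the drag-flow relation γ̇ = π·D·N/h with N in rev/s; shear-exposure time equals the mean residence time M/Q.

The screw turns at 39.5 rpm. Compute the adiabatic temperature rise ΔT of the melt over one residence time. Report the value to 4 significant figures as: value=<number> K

Throughput in SI: Q_s = 72.0 kg/h ÷ 3600 s/h = 0.02 kg/s
t_res = M / Q_s = 14.58 ÷ 0.02 = 729 s
Convert to SI: D = 0.0336 m, h = 0.00481 m, N = 39.5/60 = 0.658333 rev/s
γ̇ = π D N / h = (π)(0.0336)(0.658333) / 0.00481 = 14.4474 s⁻¹
ΔT = η·γ̇²·t_res / (ρ·cp) = 1727 · (14.4474)² · 729 / (1315 · 2485) = 80.4169 K

value=80.42 K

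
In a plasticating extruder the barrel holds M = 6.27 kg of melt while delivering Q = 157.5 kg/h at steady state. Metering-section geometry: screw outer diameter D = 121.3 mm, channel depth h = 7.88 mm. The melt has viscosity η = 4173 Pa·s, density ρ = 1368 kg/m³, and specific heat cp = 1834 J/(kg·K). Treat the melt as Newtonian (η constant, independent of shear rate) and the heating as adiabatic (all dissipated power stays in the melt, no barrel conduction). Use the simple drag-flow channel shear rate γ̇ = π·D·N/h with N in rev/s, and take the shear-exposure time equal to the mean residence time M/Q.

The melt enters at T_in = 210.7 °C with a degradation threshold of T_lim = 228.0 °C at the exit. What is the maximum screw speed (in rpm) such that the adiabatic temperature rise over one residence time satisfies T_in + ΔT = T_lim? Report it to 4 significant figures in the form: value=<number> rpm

value=10.57 rpm

Q_s = Q / 3600 = 157.5 / 3600 = 0.04375 kg/s
t_res = M / Q_s = 6.27 ÷ 0.04375 = 143.314 s
D = 121.3 mm = 0.1213 m;  h = 7.88 mm = 0.00788 m
ΔT_a = T_lim − T_in = 228.0 °C − 210.7 °C = 17.3 K
γ̇_max² = ΔT_a·ρ·cp/(η·t_res) = 17.3·1368·1834/(4173·143.314) = 72.5761 s⁻²
γ̇_max = sqrt(72.5761) = 8.51916 s⁻¹
Solve γ̇ = πDN/h for N: N_max = γ̇_max·h/(π·D) = 8.51916 × 0.00788 / (π × 0.1213) = 0.176162 rev/s = 10.5697 rpm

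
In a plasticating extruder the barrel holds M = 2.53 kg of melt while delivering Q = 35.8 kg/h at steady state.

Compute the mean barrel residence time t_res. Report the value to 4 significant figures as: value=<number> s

Throughput in SI: Q_s = 35.8 kg/h ÷ 3600 s/h = 0.00994444 kg/s
t_res = M / Q_s = 2.53 ÷ 0.00994444 = 254.413 s

value=254.4 s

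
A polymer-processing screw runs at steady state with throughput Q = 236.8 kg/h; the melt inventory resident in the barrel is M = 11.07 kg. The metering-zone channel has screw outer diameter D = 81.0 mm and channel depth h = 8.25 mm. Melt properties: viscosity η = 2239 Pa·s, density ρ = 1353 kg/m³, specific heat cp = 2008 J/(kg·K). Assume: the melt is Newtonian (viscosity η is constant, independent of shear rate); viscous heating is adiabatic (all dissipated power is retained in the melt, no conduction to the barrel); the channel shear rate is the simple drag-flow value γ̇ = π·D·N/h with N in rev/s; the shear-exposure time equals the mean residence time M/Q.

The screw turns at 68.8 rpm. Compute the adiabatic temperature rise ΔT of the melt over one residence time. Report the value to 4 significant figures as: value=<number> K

value=173.5 K

Q_s = Q / 3600 = 236.8 / 3600 = 0.0657778 kg/s
Mean residence time: t_res = M/Q_s = 11.07 kg / 0.0657778 kg/s = 168.294 s
D = 81.0 mm = 0.081 m;  h = 8.25 mm = 0.00825 m;  N = 68.8 rpm / 60 = 1.14667 rev/s
Shear rate: γ̇ = πDN/h = π·0.081·1.14667/0.00825 = 35.3686 s⁻¹
ΔT = η·γ̇²·t_res / (ρ·cp) = 2239 · (35.3686)² · 168.294 / (1353 · 2008) = 173.499 K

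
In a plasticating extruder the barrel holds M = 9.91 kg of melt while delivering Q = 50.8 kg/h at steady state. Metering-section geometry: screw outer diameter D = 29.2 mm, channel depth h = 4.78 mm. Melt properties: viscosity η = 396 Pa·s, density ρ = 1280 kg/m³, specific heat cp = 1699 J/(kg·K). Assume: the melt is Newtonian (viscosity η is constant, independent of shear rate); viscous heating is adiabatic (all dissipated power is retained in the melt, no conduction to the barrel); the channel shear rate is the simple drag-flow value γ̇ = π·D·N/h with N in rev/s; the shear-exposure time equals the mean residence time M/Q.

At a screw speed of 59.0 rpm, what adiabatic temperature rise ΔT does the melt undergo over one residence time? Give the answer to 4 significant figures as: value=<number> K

value=45.54 K

Q_s = Q / 3600 = 50.8 / 3600 = 0.0141111 kg/s
t_res = M / Q_s = 9.91 / 0.0141111 = 702.283 s
Geometry in metres: D = 29.2 mm → 0.0292 m, h = 4.78 mm → 0.00478 m; screw speed N = 59.0 rpm = 0.983333 rev/s
γ̇ = π·D·N / h = π · 0.0292 · 0.983333 / 0.00478 = 18.8715 s⁻¹
ΔT = η·γ̇²·t_res/(ρ·cp) = [396 × 18.8715² × 702.283] / [1280 × 1699] = 45.5424 K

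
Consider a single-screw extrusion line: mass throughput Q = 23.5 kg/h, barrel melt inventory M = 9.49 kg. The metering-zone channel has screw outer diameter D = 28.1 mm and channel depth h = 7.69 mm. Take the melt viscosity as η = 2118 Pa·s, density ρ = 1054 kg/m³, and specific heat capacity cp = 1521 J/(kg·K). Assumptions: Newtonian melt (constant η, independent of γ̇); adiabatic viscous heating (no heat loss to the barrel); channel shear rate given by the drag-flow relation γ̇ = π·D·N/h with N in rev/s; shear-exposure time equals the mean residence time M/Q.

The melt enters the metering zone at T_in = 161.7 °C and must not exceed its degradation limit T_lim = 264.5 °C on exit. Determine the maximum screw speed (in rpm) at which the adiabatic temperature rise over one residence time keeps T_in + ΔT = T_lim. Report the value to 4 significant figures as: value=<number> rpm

value=38.24 rpm

Q_s = Q / 3600 = 23.5 / 3600 = 0.00652778 kg/s
t_res = M / Q_s = 9.49 / 0.00652778 = 1453.79 s
Geometry in SI: D = 28.1 mm → 0.0281 m, h = 7.69 mm → 0.00769 m
Allowable rise: ΔT_a = T_lim − T_in = 264.5 − 161.7 = 102.8 K
γ̇_max² = ΔT_a·ρ·cp/(η·t_res) = 102.8·1054·1521/(2118·1453.79) = 53.5225 s⁻²
γ̇_max = sqrt(53.5225) = 7.31591 s⁻¹
N_max = γ̇_max h / (πD) = 7.31591·0.00769/(π·0.0281) = 0.637292 rev/s → ×60 = 38.2375 rpm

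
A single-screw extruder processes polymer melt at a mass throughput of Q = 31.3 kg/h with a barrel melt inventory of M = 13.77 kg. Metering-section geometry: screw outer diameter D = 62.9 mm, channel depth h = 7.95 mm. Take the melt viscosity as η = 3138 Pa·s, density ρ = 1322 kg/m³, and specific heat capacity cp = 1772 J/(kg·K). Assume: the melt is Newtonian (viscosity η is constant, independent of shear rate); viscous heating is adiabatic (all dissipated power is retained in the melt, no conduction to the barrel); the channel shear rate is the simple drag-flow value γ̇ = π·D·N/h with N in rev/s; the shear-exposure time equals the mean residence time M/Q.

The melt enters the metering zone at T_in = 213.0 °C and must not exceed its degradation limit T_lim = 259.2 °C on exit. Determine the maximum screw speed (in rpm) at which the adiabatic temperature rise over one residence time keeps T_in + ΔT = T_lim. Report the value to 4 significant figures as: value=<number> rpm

Q_s = Q / 3600 = 31.3 / 3600 = 0.00869444 kg/s
t_res = M / Q_s = 13.77 / 0.00869444 = 1583.77 s
Geometry in SI: D = 62.9 mm → 0.0629 m, h = 7.95 mm → 0.00795 m
ΔT_a = T_lim − T_in = 259.2 °C − 213.0 °C = 46.2 K
Invert ΔT = ηγ̇²t_res/(ρcp) for γ̇: γ̇_max² = ΔT_a ρ cp / (η t_res) = 46.2·1322·1772 / (3138·1583.77) = 21.7767 s⁻²
γ̇_max = sqrt(21.7767) = 4.66655 s⁻¹
Solve γ̇ = πDN/h for N: N_max = γ̇_max·h/(π·D) = 4.66655 × 0.00795 / (π × 0.0629) = 0.187743 rev/s = 11.2646 rpm

value=11.26 rpm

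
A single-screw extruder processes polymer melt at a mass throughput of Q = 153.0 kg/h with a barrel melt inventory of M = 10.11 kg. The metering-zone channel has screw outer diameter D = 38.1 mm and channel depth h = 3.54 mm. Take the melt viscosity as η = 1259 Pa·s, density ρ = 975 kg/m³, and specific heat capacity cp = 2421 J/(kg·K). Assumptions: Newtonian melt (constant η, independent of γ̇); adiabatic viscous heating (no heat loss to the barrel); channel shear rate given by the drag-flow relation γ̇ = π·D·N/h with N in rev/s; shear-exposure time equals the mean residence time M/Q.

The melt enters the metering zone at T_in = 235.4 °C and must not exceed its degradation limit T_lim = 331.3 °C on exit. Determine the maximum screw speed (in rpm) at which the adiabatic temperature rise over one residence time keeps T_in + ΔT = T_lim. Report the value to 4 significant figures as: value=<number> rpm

value=48.79 rpm

Convert throughput: Q = 153.0 kg/h = 153.0/3600 = 0.0425 kg/s
Mean residence time: t_res = M/Q_s = 10.11 kg / 0.0425 kg/s = 237.882 s
Convert to metres: D = 0.0381 m, h = 0.00354 m
ΔT_a = T_lim − T_in = 331.3 °C − 235.4 °C = 95.9 K
Invert ΔT = ηγ̇²t_res/(ρcp) for γ̇: γ̇_max² = ΔT_a ρ cp / (η t_res) = 95.9·975·2421 / (1259·237.882) = 755.84 s⁻²
γ̇_max = √755.84 = 27.4926 s⁻¹
N_max = γ̇_max·h / (π·D) = 27.4926 · 0.00354 / (π · 0.0381) = 0.813099 rev/s = 48.7859 rpm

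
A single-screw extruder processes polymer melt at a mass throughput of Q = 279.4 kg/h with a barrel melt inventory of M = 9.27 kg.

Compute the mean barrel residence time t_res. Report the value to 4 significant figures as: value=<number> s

Throughput in SI: Q_s = 279.4 kg/h ÷ 3600 s/h = 0.0776111 kg/s
t_res = M / Q_s = 9.27 ÷ 0.0776111 = 119.442 s

value=119.4 s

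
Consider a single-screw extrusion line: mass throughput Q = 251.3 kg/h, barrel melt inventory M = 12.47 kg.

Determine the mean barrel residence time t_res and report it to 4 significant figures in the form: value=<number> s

value=178.6 s

Throughput in SI: Q_s = 251.3 kg/h ÷ 3600 s/h = 0.0698056 kg/s
t_res = M / Q_s = 12.47 / 0.0698056 = 178.639 s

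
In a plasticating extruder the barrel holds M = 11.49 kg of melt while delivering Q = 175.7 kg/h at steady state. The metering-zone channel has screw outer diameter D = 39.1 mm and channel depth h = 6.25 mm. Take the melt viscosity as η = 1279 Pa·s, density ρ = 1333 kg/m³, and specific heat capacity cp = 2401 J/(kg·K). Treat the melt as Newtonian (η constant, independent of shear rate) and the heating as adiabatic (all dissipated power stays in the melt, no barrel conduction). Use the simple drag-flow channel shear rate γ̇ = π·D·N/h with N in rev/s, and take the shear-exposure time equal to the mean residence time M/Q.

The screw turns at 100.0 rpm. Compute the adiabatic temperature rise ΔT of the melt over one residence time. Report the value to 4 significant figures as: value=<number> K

Q_s = Q / 3600 = 175.7 / 3600 = 0.0488056 kg/s
Mean residence time: t_res = M/Q_s = 11.49 kg / 0.0488056 kg/s = 235.424 s
Convert to SI: D = 0.0391 m, h = 0.00625 m, N = 100.0/60 = 1.66667 rev/s
γ̇ = π·D·N / h = π · 0.0391 · 1.66667 / 0.00625 = 32.7563 s⁻¹
ΔT = η·γ̇²·t_res / (ρ·cp) = 1279 · (32.7563)² · 235.424 / (1333 · 2401) = 100.946 K

value=100.9 K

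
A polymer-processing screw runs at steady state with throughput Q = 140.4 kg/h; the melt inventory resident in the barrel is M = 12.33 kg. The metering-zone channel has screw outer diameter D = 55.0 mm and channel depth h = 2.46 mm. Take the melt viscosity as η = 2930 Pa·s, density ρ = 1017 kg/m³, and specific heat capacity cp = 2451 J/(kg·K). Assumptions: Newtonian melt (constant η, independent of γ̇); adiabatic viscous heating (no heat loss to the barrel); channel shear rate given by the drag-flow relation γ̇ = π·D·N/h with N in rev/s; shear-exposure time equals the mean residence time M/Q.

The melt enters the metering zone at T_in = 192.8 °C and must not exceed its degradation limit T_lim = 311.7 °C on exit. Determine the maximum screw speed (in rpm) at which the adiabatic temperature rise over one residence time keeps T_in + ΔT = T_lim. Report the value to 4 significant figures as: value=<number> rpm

Throughput in SI: Q_s = 140.4 kg/h ÷ 3600 s/h = 0.039 kg/s
t_res = M / Q_s = 12.33 / 0.039 = 316.154 s
Convert to metres: D = 0.055 m, h = 0.00246 m
ΔT_a = T_lim − T_in = 311.7 °C − 192.8 °C = 118.9 K
γ̇_max² = ΔT_a·ρ·cp / (η·t_res) = [118.9 × 1017 × 2451] / [2930 × 316.154] = 319.948 s⁻²
γ̇_max = √319.948 = 17.8871 s⁻¹
Solve γ̇ = πDN/h for N: N_max = γ̇_max·h/(π·D) = 17.8871 × 0.00246 / (π × 0.055) = 0.254661 rev/s = 15.2797 rpm

value=15.28 rpm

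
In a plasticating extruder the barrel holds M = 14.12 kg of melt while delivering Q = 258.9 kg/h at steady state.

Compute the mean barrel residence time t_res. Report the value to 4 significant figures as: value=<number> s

Throughput in SI: Q_s = 258.9 kg/h ÷ 3600 s/h = 0.0719167 kg/s
Mean residence time: t_res = M/Q_s = 14.12 kg / 0.0719167 kg/s = 196.338 s

value=196.3 s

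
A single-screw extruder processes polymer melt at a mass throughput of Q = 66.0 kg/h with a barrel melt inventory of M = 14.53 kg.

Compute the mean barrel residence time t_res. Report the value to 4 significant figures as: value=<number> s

Throughput in SI: Q_s = 66.0 kg/h ÷ 3600 s/h = 0.0183333 kg/s
Mean residence time: t_res = M/Q_s = 14.53 kg / 0.0183333 kg/s = 792.545 s

value=792.5 s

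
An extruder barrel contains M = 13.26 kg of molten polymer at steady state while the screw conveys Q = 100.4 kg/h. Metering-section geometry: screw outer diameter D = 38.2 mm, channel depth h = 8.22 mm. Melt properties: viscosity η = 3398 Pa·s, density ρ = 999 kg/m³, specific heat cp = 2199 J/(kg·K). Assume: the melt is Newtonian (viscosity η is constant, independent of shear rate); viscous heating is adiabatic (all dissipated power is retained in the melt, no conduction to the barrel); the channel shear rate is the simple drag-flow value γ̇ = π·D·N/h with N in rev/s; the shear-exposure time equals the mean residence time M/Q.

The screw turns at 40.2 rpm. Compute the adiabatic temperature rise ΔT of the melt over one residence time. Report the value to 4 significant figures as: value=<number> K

value=70.37 K

Convert throughput: Q = 100.4 kg/h = 100.4/3600 = 0.0278889 kg/s
Mean residence time: t_res = M/Q_s = 13.26 kg / 0.0278889 kg/s = 475.458 s
Convert to SI: D = 0.0382 m, h = 0.00822 m, N = 40.2/60 = 0.67 rev/s
Shear rate: γ̇ = πDN/h = π·0.0382·0.67/0.00822 = 9.78174 s⁻¹
ΔT = η·γ̇²·t_res/(ρ·cp) = [3398 × 9.78174² × 475.458] / [999 × 2199] = 70.3684 K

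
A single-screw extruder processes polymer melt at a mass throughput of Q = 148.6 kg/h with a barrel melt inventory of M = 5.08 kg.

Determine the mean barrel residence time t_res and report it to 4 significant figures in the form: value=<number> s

value=123.1 s

Throughput in SI: Q_s = 148.6 kg/h ÷ 3600 s/h = 0.0412778 kg/s
t_res = M / Q_s = 5.08 / 0.0412778 = 123.069 s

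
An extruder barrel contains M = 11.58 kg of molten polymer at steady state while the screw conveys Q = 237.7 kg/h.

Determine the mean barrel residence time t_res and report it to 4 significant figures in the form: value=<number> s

value=175.4 s

Throughput in SI: Q_s = 237.7 kg/h ÷ 3600 s/h = 0.0660278 kg/s
t_res = M / Q_s = 11.58 / 0.0660278 = 175.381 s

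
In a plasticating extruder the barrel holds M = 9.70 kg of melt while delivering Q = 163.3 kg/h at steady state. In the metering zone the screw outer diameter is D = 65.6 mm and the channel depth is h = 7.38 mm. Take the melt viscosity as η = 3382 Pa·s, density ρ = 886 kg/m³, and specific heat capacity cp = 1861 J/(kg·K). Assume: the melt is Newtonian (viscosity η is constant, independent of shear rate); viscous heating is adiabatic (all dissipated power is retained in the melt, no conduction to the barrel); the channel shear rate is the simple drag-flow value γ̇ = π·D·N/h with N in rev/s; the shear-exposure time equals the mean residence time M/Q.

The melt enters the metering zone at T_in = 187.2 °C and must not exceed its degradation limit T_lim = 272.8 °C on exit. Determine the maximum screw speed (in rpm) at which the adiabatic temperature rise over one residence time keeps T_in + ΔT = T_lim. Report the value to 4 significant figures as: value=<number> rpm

Convert throughput: Q = 163.3 kg/h = 163.3/3600 = 0.0453611 kg/s
t_res = M / Q_s = 9.70 / 0.0453611 = 213.84 s
D = 65.6 mm = 0.0656 m;  h = 7.38 mm = 0.00738 m
ΔT_a = T_lim − T_in = 272.8 °C − 187.2 °C = 85.6 K
γ̇_max² = ΔT_a·ρ·cp / (η·t_res) = [85.6 × 886 × 1861] / [3382 × 213.84] = 195.161 s⁻²
γ̇_max = sqrt(195.161) = 13.97 s⁻¹
N_max = γ̇_max·h / (π·D) = 13.97 · 0.00738 / (π · 0.0656) = 0.500263 rev/s = 30.0158 rpm

value=30.02 rpm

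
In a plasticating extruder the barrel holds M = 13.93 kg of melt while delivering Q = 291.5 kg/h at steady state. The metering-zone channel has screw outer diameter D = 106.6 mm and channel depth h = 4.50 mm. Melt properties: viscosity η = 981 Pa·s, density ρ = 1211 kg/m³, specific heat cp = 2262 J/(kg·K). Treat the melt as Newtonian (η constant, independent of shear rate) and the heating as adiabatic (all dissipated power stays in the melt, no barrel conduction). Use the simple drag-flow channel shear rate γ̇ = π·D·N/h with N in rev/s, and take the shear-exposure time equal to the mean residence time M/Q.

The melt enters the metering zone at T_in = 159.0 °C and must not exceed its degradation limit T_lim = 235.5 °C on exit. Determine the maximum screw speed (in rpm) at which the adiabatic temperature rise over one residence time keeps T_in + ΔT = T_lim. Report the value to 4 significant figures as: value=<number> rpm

Q_s = Q / 3600 = 291.5 / 3600 = 0.0809722 kg/s
t_res = M / Q_s = 13.93 / 0.0809722 = 172.034 s
Geometry in SI: D = 106.6 mm → 0.1066 m, h = 4.50 mm → 0.0045 m
ΔT_a = T_lim − T_in = 235.5 − 159.0 = 76.5 K
γ̇_max² = ΔT_a·ρ·cp/(η·t_res) = 76.5·1211·2262/(981·172.034) = 1241.69 s⁻²
γ̇_max = √1241.69 = 35.2377 s⁻¹
N_max = γ̇_max h / (πD) = 35.2377·0.0045/(π·0.1066) = 0.473492 rev/s → ×60 = 28.4095 rpm

value=28.41 rpm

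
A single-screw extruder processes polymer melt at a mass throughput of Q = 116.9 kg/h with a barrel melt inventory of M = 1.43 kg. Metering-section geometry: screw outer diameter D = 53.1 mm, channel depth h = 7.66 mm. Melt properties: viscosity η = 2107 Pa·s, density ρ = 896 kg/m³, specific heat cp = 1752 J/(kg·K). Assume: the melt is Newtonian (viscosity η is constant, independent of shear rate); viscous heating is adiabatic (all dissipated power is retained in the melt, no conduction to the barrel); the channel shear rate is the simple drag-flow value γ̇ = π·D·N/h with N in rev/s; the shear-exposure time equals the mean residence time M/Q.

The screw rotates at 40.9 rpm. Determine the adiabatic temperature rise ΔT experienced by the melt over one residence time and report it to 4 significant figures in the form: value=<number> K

Throughput in SI: Q_s = 116.9 kg/h ÷ 3600 s/h = 0.0324722 kg/s
Mean residence time: t_res = M/Q_s = 1.43 kg / 0.0324722 kg/s = 44.0376 s
D = 53.1 mm = 0.0531 m;  h = 7.66 mm = 0.00766 m;  N = 40.9 rpm / 60 = 0.681667 rev/s
Shear rate: γ̇ = πDN/h = π·0.0531·0.681667/0.00766 = 14.8453 s⁻¹
ΔT = η·γ̇²·t_res / (ρ·cp) = 2107 · (14.8453)² · 44.0376 / (896 · 1752) = 13.0263 K

value=13.03 K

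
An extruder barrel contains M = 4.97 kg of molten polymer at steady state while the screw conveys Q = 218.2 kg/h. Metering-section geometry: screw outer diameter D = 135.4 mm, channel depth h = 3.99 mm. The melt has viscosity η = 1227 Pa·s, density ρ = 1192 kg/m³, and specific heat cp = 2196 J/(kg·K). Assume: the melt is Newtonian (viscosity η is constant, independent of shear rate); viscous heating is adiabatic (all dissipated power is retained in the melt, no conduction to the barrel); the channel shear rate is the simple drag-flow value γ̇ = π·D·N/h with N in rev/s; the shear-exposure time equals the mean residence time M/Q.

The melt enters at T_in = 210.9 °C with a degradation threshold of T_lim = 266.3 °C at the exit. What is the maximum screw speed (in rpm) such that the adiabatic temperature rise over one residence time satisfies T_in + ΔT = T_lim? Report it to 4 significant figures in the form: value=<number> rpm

Throughput in SI: Q_s = 218.2 kg/h ÷ 3600 s/h = 0.0606111 kg/s
Mean residence time: t_res = M/Q_s = 4.97 kg / 0.0606111 kg/s = 81.9982 s
D = 135.4 mm = 0.1354 m;  h = 3.99 mm = 0.00399 m
ΔT_a = T_lim − T_in = 266.3 °C − 210.9 °C = 55.4 K
γ̇_max² = ΔT_a·ρ·cp/(η·t_res) = 55.4·1192·2196/(1227·81.9982) = 1441.35 s⁻²
γ̇_max = √1441.35 = 37.9651 s⁻¹
N_max = γ̇_max h / (πD) = 37.9651·0.00399/(π·0.1354) = 0.356114 rev/s → ×60 = 21.3668 rpm

value=21.37 rpm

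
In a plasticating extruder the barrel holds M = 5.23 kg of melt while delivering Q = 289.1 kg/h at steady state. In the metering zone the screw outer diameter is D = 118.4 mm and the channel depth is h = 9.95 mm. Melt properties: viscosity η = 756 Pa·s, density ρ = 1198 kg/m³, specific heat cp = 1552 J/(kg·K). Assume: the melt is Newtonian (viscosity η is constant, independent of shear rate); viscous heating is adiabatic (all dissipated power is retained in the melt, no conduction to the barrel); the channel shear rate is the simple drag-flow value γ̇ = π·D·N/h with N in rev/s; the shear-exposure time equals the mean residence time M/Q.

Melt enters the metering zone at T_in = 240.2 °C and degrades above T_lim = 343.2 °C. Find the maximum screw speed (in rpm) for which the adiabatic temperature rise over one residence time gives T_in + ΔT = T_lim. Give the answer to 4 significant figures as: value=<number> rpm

Convert throughput: Q = 289.1 kg/h = 289.1/3600 = 0.0803056 kg/s
t_res = M / Q_s = 5.23 ÷ 0.0803056 = 65.1263 s
Geometry in SI: D = 118.4 mm → 0.1184 m, h = 9.95 mm → 0.00995 m
ΔT_a = T_lim − T_in = 343.2 − 240.2 = 103 K
γ̇_max² = ΔT_a·ρ·cp/(η·t_res) = 103·1198·1552/(756·65.1263) = 3889.63 s⁻²
Take the square root: γ̇_max = √(3889.63) = 62.3669 s⁻¹
N_max = γ̇_max h / (πD) = 62.3669·0.00995/(π·0.1184) = 1.6683 rev/s → ×60 = 100.098 rpm

value=100.1 rpm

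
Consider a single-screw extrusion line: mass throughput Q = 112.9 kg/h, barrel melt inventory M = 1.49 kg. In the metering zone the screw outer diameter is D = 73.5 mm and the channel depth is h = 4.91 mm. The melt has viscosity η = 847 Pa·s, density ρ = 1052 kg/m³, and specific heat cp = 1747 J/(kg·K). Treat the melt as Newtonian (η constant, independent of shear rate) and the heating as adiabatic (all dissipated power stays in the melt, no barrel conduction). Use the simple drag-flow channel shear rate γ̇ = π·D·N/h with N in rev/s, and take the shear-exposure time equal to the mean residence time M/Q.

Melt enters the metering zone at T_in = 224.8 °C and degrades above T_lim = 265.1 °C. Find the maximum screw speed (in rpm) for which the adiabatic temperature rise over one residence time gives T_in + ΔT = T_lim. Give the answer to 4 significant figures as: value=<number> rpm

value=54.73 rpm

Convert throughput: Q = 112.9 kg/h = 112.9/3600 = 0.0313611 kg/s
t_res = M / Q_s = 1.49 / 0.0313611 = 47.5111 s
Geometry in SI: D = 73.5 mm → 0.0735 m, h = 4.91 mm → 0.00491 m
ΔT_a = T_lim − T_in = 265.1 − 224.8 = 40.3 K
γ̇_max² = ΔT_a·ρ·cp / (η·t_res) = [40.3 × 1052 × 1747] / [847 × 47.5111] = 1840.5 s⁻²
Take the square root: γ̇_max = √(1840.5) = 42.901 s⁻¹
N_max = γ̇_max h / (πD) = 42.901·0.00491/(π·0.0735) = 0.912246 rev/s → ×60 = 54.7348 rpm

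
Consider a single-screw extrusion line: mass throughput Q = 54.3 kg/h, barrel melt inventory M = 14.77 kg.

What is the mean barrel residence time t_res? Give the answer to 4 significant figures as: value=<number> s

value=979.2 s

Q_s = Q / 3600 = 54.3 / 3600 = 0.0150833 kg/s
t_res = M / Q_s = 14.77 / 0.0150833 = 979.227 s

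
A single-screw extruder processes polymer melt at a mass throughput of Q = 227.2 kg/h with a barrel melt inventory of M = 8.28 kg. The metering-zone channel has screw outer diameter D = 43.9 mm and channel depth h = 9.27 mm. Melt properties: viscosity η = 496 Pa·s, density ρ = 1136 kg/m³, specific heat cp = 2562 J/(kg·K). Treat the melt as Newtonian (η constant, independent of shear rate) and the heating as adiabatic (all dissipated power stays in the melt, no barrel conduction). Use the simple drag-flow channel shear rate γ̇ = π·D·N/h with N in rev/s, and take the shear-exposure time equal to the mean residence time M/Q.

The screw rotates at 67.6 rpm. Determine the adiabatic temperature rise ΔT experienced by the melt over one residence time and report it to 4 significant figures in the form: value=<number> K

value=6.282 K

Q_s = Q / 3600 = 227.2 / 3600 = 0.0631111 kg/s
t_res = M / Q_s = 8.28 ÷ 0.0631111 = 131.197 s
Geometry in metres: D = 43.9 mm → 0.0439 m, h = 9.27 mm → 0.00927 m; screw speed N = 67.6 rpm = 1.12667 rev/s
γ̇ = π D N / h = (π)(0.0439)(1.12667) / 0.00927 = 16.7622 s⁻¹
ΔT = η·γ̇²·t_res / (ρ·cp) = 496 · (16.7622)² · 131.197 / (1136 · 2562) = 6.28216 K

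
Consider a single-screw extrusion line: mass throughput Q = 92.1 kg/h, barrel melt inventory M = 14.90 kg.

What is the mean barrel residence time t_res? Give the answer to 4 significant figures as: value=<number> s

Throughput in SI: Q_s = 92.1 kg/h ÷ 3600 s/h = 0.0255833 kg/s
t_res = M / Q_s = 14.90 / 0.0255833 = 582.41 s

value=582.4 s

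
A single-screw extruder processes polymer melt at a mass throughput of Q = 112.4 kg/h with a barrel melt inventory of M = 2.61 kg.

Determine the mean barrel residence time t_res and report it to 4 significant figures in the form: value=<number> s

Throughput in SI: Q_s = 112.4 kg/h ÷ 3600 s/h = 0.0312222 kg/s
t_res = M / Q_s = 2.61 ÷ 0.0312222 = 83.5943 s

value=83.59 s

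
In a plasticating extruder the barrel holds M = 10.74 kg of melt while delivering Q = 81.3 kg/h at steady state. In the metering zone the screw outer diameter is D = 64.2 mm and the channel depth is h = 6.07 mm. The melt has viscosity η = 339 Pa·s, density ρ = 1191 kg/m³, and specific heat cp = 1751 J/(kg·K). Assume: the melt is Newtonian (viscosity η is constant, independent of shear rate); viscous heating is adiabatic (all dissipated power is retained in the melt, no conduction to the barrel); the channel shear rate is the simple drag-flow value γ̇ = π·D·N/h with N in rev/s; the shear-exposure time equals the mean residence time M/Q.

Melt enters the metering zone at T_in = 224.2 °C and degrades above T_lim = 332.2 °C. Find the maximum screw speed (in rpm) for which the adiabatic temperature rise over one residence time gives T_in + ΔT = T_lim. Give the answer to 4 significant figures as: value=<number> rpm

value=67.49 rpm

Throughput in SI: Q_s = 81.3 kg/h ÷ 3600 s/h = 0.0225833 kg/s
Mean residence time: t_res = M/Q_s = 10.74 kg / 0.0225833 kg/s = 475.572 s
Convert to metres: D = 0.0642 m, h = 0.00607 m
ΔT_a = T_lim − T_in = 332.2 °C − 224.2 °C = 108 K
Invert ΔT = ηγ̇²t_res/(ρcp) for γ̇: γ̇_max² = ΔT_a ρ cp / (η t_res) = 108·1191·1751 / (339·475.572) = 1397.03 s⁻²
Take the square root: γ̇_max = √(1397.03) = 37.3769 s⁻¹
Solve γ̇ = πDN/h for N: N_max = γ̇_max·h/(π·D) = 37.3769 × 0.00607 / (π × 0.0642) = 1.12488 rev/s = 67.4929 rpm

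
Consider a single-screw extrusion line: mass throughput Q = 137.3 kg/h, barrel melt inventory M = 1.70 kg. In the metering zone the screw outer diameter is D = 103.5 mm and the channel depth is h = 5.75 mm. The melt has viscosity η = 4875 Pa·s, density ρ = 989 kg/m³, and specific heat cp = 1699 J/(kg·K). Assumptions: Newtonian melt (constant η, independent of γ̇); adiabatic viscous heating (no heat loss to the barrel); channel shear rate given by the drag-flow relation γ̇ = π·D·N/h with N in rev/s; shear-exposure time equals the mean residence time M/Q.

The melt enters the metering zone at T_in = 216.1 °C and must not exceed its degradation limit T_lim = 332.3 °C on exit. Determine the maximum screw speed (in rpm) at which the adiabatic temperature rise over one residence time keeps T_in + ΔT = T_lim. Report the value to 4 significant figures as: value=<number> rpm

value=31.81 rpm

Convert throughput: Q = 137.3 kg/h = 137.3/3600 = 0.0381389 kg/s
Mean residence time: t_res = M/Q_s = 1.70 kg / 0.0381389 kg/s = 44.5739 s
D = 103.5 mm = 0.1035 m;  h = 5.75 mm = 0.00575 m
ΔT_a = T_lim − T_in = 332.3 °C − 216.1 °C = 116.2 K
Invert ΔT = ηγ̇²t_res/(ρcp) for γ̇: γ̇_max² = ΔT_a ρ cp / (η t_res) = 116.2·989·1699 / (4875·44.5739) = 898.546 s⁻²
γ̇_max = √898.546 = 29.9758 s⁻¹
Solve γ̇ = πDN/h for N: N_max = γ̇_max·h/(π·D) = 29.9758 × 0.00575 / (π × 0.1035) = 0.530088 rev/s = 31.8053 rpm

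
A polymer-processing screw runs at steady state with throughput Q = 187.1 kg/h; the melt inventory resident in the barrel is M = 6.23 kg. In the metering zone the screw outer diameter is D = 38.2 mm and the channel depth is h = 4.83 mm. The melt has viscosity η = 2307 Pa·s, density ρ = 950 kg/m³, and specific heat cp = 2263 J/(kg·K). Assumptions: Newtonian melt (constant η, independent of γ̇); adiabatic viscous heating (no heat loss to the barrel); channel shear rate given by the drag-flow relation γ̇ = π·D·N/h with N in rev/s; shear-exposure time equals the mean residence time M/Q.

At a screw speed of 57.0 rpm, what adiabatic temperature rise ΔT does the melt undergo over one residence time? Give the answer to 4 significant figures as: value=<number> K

Q_s = Q / 3600 = 187.1 / 3600 = 0.0519722 kg/s
Mean residence time: t_res = M/Q_s = 6.23 kg / 0.0519722 kg/s = 119.872 s
Geometry in metres: D = 38.2 mm → 0.0382 m, h = 4.83 mm → 0.00483 m; screw speed N = 57.0 rpm = 0.95 rev/s
γ̇ = π·D·N / h = π · 0.0382 · 0.95 / 0.00483 = 23.6042 s⁻¹
ΔT = η·γ̇²·t_res / (ρ·cp) = 2307 · (23.6042)² · 119.872 / (950 · 2263) = 71.6697 K

value=71.67 K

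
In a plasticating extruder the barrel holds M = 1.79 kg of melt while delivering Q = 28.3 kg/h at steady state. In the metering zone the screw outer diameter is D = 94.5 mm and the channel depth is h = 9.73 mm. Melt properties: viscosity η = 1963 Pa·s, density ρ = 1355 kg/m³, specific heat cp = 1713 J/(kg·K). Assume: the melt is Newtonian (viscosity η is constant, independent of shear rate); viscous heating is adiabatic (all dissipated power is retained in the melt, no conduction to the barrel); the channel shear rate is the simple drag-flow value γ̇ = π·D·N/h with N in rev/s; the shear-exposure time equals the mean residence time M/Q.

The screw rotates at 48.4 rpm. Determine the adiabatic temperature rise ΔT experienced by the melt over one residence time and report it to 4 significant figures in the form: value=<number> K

value=116.7 K

Q_s = Q / 3600 = 28.3 / 3600 = 0.00786111 kg/s
t_res = M / Q_s = 1.79 / 0.00786111 = 227.703 s
D = 94.5 mm = 0.0945 m;  h = 9.73 mm = 0.00973 m;  N = 48.4 rpm / 60 = 0.806667 rev/s
γ̇ = π D N / h = (π)(0.0945)(0.806667) / 0.00973 = 24.6129 s⁻¹
ΔT = η·γ̇²·t_res / (ρ·cp) = 1963 · (24.6129)² · 227.703 / (1355 · 1713) = 116.659 K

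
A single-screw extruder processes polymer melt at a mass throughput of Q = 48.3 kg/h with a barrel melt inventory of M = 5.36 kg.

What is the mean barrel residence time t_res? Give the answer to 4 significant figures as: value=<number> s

Convert throughput: Q = 48.3 kg/h = 48.3/3600 = 0.0134167 kg/s
t_res = M / Q_s = 5.36 ÷ 0.0134167 = 399.503 s

value=399.5 s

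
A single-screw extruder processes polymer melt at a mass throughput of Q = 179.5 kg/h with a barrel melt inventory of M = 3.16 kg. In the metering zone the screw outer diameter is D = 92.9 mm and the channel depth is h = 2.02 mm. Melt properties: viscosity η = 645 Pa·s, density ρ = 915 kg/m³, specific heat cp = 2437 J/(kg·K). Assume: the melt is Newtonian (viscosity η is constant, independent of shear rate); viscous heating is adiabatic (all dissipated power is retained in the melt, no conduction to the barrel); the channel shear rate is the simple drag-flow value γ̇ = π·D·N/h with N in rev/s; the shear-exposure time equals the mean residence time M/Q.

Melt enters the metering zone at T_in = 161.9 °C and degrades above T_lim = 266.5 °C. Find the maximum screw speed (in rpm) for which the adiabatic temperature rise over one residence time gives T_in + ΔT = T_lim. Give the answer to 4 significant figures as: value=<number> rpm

value=31.37 rpm

Q_s = Q / 3600 = 179.5 / 3600 = 0.0498611 kg/s
Mean residence time: t_res = M/Q_s = 3.16 kg / 0.0498611 kg/s = 63.376 s
Convert to metres: D = 0.0929 m, h = 0.00202 m
ΔT_a = T_lim − T_in = 266.5 − 161.9 = 104.6 K
γ̇_max² = ΔT_a·ρ·cp / (η·t_res) = [104.6 × 915 × 2437] / [645 × 63.376] = 5705.89 s⁻²
γ̇_max = √5705.89 = 75.5373 s⁻¹
Solve γ̇ = πDN/h for N: N_max = γ̇_max·h/(π·D) = 75.5373 × 0.00202 / (π × 0.0929) = 0.522814 rev/s = 31.3689 rpm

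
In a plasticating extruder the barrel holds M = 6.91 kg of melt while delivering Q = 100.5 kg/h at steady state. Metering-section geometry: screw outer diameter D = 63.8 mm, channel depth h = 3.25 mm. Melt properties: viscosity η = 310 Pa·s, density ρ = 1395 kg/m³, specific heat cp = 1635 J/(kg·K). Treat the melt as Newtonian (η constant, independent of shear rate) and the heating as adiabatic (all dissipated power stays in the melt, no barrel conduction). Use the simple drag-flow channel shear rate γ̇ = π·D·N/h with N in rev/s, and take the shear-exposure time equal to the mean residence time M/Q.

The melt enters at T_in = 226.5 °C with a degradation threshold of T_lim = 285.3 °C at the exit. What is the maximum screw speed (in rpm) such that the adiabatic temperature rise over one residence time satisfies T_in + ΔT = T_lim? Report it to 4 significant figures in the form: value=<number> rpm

value=40.67 rpm

Throughput in SI: Q_s = 100.5 kg/h ÷ 3600 s/h = 0.0279167 kg/s
t_res = M / Q_s = 6.91 / 0.0279167 = 247.522 s
Geometry in SI: D = 63.8 mm → 0.0638 m, h = 3.25 mm → 0.00325 m
ΔT_a = T_lim − T_in = 285.3 °C − 226.5 °C = 58.8 K
γ̇_max² = ΔT_a·ρ·cp / (η·t_res) = [58.8 × 1395 × 1635] / [310 × 247.522] = 1747.81 s⁻²
γ̇_max = √1747.81 = 41.8068 s⁻¹
Solve γ̇ = πDN/h for N: N_max = γ̇_max·h/(π·D) = 41.8068 × 0.00325 / (π × 0.0638) = 0.67789 rev/s = 40.6734 rpm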